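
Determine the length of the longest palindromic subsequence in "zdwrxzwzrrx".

5

Using dp[i][j] = 2 + dp[i+1][j−1] if the ends match, else max(dp[i+1][j], dp[i][j−1]):
dp[1][11] = 5. A witness is xzwzx at positions 5,6,7,8,11.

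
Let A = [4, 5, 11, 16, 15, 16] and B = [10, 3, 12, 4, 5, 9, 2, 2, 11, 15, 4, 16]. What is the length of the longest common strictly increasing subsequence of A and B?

5

A longest common strictly increasing subsequence is 4, 5, 11, 15, 16 (length 5); it appears in order in both A and B, and no longer such subsequence exists.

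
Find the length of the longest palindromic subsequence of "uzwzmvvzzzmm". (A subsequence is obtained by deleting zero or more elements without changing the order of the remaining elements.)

6

One longest palindromic subsequence is zzvvzz (positions 2,4,6,7,9,10); it reads the same forward and backward, and the interval DP gives dp[1][12] = 6.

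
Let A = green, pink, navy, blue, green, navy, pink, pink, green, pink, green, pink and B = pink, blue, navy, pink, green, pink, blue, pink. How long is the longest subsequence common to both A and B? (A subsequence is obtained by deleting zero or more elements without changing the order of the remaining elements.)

A longest common subsequence is pink, blue, navy, pink, green, pink, pink (length 7); the LCS DP confirms no longer common subsequence exists.

7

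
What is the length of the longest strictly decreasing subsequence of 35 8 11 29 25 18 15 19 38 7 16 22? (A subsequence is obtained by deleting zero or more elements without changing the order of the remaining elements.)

6

One longest decreasing subsequence is 35, 29, 25, 18, 15, 7 (positions 1,4,5,6,7,10), of length 6; no longer one exists.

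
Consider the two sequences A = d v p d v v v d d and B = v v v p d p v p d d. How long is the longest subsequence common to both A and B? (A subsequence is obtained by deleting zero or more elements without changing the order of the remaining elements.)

6

A longest common subsequence is vpdvdd (length 6); the LCS DP confirms no longer common subsequence exists.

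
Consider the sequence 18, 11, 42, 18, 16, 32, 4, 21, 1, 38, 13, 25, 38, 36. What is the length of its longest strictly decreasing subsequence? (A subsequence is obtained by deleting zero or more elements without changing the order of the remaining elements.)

Let dp[i] be the longest decreasing subsequence ending at position i. Then dp = [1, 2, 1, 2, 3, 2, 4, 3, 5, 2, 4, 3, 2, 3].
The maximum is 5; one witness is 42, 18, 16, 4, 1 at positions 3,4,5,7,9.

5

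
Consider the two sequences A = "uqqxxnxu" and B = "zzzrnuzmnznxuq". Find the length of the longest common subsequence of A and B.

A longest common subsequence is unxu (length 4); the LCS DP confirms no longer common subsequence exists.

4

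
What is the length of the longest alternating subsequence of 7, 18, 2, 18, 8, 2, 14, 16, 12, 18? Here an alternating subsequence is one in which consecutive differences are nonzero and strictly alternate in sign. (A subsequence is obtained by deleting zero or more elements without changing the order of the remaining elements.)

A longest alternating subsequence is 7, 18, 2, 18, 8, 14, 12, 18 (positions 1,2,3,4,5,7,9,10); its 7 consecutive differences strictly alternate in sign, and length 8 is optimal.

8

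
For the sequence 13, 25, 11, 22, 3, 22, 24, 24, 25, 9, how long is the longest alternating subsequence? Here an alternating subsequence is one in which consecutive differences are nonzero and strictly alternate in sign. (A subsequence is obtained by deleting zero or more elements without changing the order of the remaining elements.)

7

A longest alternating subsequence is 13, 25, 11, 22, 3, 22, 9 (positions 1,2,3,4,5,6,10); its 6 consecutive differences strictly alternate in sign, and length 7 is optimal.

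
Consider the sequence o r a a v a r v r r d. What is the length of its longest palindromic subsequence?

5

One longest palindromic subsequence is rrvrr (positions 2,7,8,9,10); it reads the same forward and backward, and the interval DP gives dp[1][11] = 5.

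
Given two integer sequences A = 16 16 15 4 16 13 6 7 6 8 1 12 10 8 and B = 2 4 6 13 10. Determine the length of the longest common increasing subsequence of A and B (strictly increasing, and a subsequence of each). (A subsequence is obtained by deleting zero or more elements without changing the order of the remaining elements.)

For each value that appears in both, track the longest common increasing run ending there.
The best achievable length is 3; one witness is 4, 6, 10 (A-positions 4,7,13, B-positions 2,3,5).

3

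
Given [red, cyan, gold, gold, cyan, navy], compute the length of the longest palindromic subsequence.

4

One longest palindromic subsequence is cyan gold gold cyan (positions 2,3,4,5); it reads the same forward and backward, and the interval DP gives dp[1][6] = 4.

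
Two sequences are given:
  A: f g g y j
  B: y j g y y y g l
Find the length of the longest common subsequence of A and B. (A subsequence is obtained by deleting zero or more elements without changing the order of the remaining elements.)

2

Backtracking the LCS table gives one alignment: g (A2,B3) → g (A3,B7).
So the longest common subsequence has length 2.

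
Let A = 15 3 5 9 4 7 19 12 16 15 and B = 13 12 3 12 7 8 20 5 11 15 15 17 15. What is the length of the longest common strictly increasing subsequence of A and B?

3

For each value that appears in both, track the longest common increasing run ending there.
The best achievable length is 3; one witness is 3, 12, 15 (A-positions 2,8,10, B-positions 3,4,10).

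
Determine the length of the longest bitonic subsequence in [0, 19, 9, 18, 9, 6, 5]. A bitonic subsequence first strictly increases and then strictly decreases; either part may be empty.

6

One longest bitonic subsequence is 0, 19, 18, 9, 6, 5 (positions 1,2,4,5,6,7): it rises to 19 then falls. Length 6 is optimal.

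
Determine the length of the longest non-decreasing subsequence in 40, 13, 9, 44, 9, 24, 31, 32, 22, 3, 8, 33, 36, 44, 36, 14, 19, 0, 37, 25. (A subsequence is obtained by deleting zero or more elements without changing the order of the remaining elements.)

9

One longest non-decreasing subsequence is 9, 9, 24, 31, 32, 33, 36, 36, 37 (positions 3,5,6,7,8,12,13,15,19), of length 9; no longer one exists.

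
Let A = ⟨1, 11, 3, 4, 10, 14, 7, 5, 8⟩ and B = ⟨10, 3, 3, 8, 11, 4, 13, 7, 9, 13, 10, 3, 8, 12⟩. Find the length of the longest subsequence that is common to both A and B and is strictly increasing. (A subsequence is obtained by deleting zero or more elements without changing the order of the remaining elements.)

4

For each value that appears in both, track the longest common increasing run ending there.
The best achievable length is 4; one witness is 3, 4, 7, 8 (A-positions 3,4,7,9, B-positions 2,6,8,13).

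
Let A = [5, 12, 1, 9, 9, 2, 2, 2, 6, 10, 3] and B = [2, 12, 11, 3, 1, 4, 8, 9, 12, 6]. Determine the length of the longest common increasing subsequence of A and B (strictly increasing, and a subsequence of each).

2

A longest common strictly increasing subsequence is 2, 3 (length 2); it appears in order in both A and B, and no longer such subsequence exists.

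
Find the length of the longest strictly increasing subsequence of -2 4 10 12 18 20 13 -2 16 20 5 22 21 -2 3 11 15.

8

Let dp[i] be the longest increasing subsequence ending at position i. Then dp = [1, 2, 3, 4, 5, 6, 5, 1, 6, 7, 3, 8, 8, 1, 2, 4, 6].
The maximum is 8; one witness is -2, 4, 10, 12, 13, 16, 20, 22 at positions 1,2,3,4,7,9,10,12.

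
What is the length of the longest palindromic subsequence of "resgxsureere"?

Using dp[i][j] = 2 + dp[i+1][j−1] if the ends match, else max(dp[i+1][j], dp[i][j−1]):
dp[1][12] = 7. A witness is resxser at positions 1,2,3,5,6,10,11.

7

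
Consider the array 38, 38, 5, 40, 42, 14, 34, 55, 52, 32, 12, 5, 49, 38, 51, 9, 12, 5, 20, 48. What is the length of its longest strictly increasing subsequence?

One longest increasing subsequence is 38, 40, 42, 49, 51 (positions 1,4,5,13,15), of length 5; no longer one exists.

5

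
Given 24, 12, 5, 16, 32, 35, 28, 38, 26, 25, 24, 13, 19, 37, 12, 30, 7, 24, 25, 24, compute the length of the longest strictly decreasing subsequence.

8

Let dp[i] be the longest decreasing subsequence ending at position i. Then dp = [1, 2, 3, 2, 1, 1, 2, 1, 3, 4, 5, 6, 6, 2, 7, 3, 8, 5, 4, 5].
The maximum is 8; one witness is 32, 28, 26, 25, 24, 13, 12, 7 at positions 5,7,9,10,11,12,15,17.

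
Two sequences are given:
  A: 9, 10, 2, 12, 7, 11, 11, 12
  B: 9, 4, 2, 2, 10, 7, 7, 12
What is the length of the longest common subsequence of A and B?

4

Backtracking the LCS table gives one alignment: 9 (A1,B1) → 10 (A2,B5) → 7 (A5,B7) → 12 (A8,B8).
So the longest common subsequence has length 4.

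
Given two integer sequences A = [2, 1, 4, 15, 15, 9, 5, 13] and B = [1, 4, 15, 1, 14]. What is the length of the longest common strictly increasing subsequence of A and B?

3

For each value that appears in both, track the longest common increasing run ending there.
The best achievable length is 3; one witness is 1, 4, 15 (A-positions 2,3,4, B-positions 1,2,3).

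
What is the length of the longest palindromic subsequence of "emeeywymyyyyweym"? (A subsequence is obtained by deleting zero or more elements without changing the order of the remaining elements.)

One longest palindromic subsequence is mywyyyyywym (positions 2,5,6,7,9,10,11,12,13,15,16); it reads the same forward and backward, and the interval DP gives dp[1][16] = 11.

11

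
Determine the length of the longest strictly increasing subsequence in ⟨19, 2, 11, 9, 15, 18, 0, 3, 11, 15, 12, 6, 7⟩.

4

Let dp[i] be the longest increasing subsequence ending at position i. Then dp = [1, 1, 2, 2, 3, 4, 1, 2, 3, 4, 4, 3, 4].
The maximum is 4; one witness is 2, 11, 15, 18 at positions 2,3,5,6.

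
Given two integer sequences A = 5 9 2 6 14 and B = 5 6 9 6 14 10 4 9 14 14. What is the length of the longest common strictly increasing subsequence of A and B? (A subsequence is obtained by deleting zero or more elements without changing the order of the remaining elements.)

3

A longest common strictly increasing subsequence is 5, 6, 14 (length 3); it appears in order in both A and B, and no longer such subsequence exists.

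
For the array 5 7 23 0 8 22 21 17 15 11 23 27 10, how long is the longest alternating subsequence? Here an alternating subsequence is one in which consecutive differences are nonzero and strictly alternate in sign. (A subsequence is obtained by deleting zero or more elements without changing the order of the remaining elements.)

Track the best alternating length ending on an up-step vs a down-step at each position: up/down = 1/1, 2/1, 2/1, 1/3, 4/3, 4/3, 4/5, 4/5, 4/5, 4/5, 6/1, 6/1, 4/7.
The maximum over both is 7; one such subsequence is 5, 7, 0, 22, 21, 23, 10.

7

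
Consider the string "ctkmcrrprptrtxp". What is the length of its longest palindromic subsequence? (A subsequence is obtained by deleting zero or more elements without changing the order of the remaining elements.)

Using dp[i][j] = 2 + dp[i+1][j−1] if the ends match, else max(dp[i+1][j], dp[i][j−1]):
dp[1][15] = 7. A witness is trprprt at positions 2,6,8,9,10,12,13.

7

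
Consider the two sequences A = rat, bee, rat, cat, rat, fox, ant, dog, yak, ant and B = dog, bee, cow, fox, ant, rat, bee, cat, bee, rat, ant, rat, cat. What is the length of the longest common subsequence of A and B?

Backtracking the LCS table gives one alignment: rat (A1,B6) → bee (A2,B7) → cat (A4,B8) → rat (A5,B10) → ant (A7,B11).
So the longest common subsequence has length 5.

5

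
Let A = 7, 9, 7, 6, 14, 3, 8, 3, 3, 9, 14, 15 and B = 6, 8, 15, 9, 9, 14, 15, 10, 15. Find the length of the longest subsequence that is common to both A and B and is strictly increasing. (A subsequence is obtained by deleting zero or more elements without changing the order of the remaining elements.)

For each value that appears in both, track the longest common increasing run ending there.
The best achievable length is 5; one witness is 6, 8, 9, 14, 15 (A-positions 4,7,10,11,12, B-positions 1,2,4,6,7).

5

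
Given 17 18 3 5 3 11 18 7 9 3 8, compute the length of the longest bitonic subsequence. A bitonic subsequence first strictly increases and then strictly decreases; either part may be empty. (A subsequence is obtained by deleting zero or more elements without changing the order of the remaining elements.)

6

Let inc[i] be the LIS ending at i and dec[i] the longest strictly decreasing subsequence starting at i. inc = [1, 2, 1, 2, 1, 3, 4, 3, 4, 1, 4], dec = [4, 4, 1, 2, 1, 3, 3, 2, 2, 1, 1].
max_i inc[i]+dec[i]−1 = 6, with one witness 3, 5, 11, 18, 9, 8.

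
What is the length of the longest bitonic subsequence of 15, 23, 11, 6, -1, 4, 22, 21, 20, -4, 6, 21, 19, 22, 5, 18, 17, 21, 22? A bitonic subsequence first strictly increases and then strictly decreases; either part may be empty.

Let inc[i] be the LIS ending at i and dec[i] the longest strictly decreasing subsequence starting at i. inc = [1, 2, 1, 1, 1, 2, 3, 3, 3, 1, 3, 4, 4, 5, 3, 4, 4, 5, 6], dec = [5, 7, 4, 3, 2, 2, 6, 5, 4, 1, 2, 4, 3, 3, 1, 2, 1, 1, 1].
max_i inc[i]+dec[i]−1 = 8, with one witness 15, 23, 22, 21, 20, 19, 18, 17.

8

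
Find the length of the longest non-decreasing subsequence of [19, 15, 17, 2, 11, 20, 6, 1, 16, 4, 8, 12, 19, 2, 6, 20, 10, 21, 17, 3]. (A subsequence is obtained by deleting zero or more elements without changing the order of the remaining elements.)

7

Scanning left to right, the best length ending at each element is: 19→1, 15→1, 17→2, 2→1, 11→2, 20→3, 6→2, 1→1, 16→3, 4→2, 8→3, 12→4, 19→5, 2→2, 6→3, 20→6, 10→4, 21→7, 17→5, 3→3.
So the longest non-decreasing subsequence has length 7, e.g. 2, 6, 8, 12, 19, 20, 21.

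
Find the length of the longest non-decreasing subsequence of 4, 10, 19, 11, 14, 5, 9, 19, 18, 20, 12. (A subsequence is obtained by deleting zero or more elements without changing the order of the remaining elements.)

6

Scanning left to right, the best length ending at each element is: 4→1, 10→2, 19→3, 11→3, 14→4, 5→2, 9→3, 19→5, 18→5, 20→6, 12→4.
So the longest non-decreasing subsequence has length 6, e.g. 4, 10, 11, 14, 19, 20.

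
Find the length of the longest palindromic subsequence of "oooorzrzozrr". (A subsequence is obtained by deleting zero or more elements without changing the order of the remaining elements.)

7

One longest palindromic subsequence is rrzozrr (positions 5,7,8,9,10,11,12); it reads the same forward and backward, and the interval DP gives dp[1][12] = 7.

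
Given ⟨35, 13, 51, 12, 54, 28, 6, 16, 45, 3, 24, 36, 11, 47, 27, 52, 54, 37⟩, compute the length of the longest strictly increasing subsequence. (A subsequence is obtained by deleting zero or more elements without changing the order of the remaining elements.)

7

One longest increasing subsequence is 13, 16, 24, 36, 47, 52, 54 (positions 2,8,11,12,14,16,17), of length 7; no longer one exists.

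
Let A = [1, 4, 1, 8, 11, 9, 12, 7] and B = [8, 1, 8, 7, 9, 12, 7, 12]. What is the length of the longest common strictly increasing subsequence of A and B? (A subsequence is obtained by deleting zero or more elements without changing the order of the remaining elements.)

For each value that appears in both, track the longest common increasing run ending there.
The best achievable length is 4; one witness is 1, 8, 9, 12 (A-positions 1,4,6,7, B-positions 2,3,5,6).

4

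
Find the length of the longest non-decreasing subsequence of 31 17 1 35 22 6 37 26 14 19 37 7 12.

5

Let dp[i] be the longest non-decreasing subsequence ending at position i. Then dp = [1, 1, 1, 2, 2, 2, 3, 3, 3, 4, 5, 3, 4].
The maximum is 5; one witness is 1, 6, 14, 19, 37 at positions 3,6,9,10,11.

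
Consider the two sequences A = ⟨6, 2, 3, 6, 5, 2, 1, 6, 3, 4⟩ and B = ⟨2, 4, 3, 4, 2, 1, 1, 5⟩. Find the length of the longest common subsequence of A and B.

A longest common subsequence is 2, 3, 2, 1 (length 4); the LCS DP confirms no longer common subsequence exists.

4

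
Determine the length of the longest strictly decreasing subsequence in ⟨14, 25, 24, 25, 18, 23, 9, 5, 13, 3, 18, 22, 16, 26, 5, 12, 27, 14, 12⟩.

Let dp[i] be the longest decreasing subsequence ending at position i. Then dp = [1, 1, 2, 1, 3, 3, 4, 5, 4, 6, 4, 4, 5, 1, 6, 6, 1, 6, 7].
The maximum is 7; one witness is 25, 24, 23, 18, 16, 14, 12 at positions 2,3,6,11,13,18,19.

7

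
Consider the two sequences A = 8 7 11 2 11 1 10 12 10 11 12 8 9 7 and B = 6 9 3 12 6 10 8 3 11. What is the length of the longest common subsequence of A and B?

3

Backtracking the LCS table gives one alignment: 12 (A8,B4) → 10 (A9,B6) → 11 (A10,B9).
So the longest common subsequence has length 3.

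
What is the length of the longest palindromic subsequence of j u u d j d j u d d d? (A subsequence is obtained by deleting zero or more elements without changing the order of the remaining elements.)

5

One longest palindromic subsequence is ddddd (positions 4,6,9,10,11); it reads the same forward and backward, and the interval DP gives dp[1][11] = 5.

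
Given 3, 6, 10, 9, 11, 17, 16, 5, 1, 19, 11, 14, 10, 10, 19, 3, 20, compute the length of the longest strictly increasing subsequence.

7

One longest increasing subsequence is 3, 6, 10, 11, 17, 19, 20 (positions 1,2,3,5,6,10,17), of length 7; no longer one exists.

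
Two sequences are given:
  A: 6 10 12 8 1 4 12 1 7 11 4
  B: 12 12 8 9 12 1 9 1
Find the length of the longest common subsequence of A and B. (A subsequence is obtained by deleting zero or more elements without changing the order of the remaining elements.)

4

Backtracking the LCS table gives one alignment: 12 (A3,B2) → 8 (A4,B3) → 1 (A5,B6) → 1 (A8,B8).
So the longest common subsequence has length 4.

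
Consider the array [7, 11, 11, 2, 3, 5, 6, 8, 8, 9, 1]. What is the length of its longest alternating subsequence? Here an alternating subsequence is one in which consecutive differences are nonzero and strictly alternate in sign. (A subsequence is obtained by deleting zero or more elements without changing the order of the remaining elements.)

A longest alternating subsequence is 7, 11, 2, 3, 1 (positions 1,2,4,5,11); its 4 consecutive differences strictly alternate in sign, and length 5 is optimal.

5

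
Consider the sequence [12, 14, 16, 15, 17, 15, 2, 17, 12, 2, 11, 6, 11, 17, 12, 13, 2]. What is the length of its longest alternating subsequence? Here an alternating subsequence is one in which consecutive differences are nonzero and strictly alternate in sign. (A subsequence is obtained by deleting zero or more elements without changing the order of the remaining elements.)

A longest alternating subsequence is 12, 16, 15, 17, 15, 17, 2, 11, 6, 17, 12, 13, 2 (positions 1,3,4,5,6,8,10,11,12,14,15,16,17); its 12 consecutive differences strictly alternate in sign, and length 13 is optimal.

13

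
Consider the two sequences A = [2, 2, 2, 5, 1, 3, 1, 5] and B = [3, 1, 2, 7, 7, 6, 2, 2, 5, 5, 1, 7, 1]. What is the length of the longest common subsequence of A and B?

Backtracking the LCS table gives one alignment: 2 (A1,B3) → 2 (A2,B7) → 2 (A3,B8) → 5 (A4,B10) → 1 (A5,B11) → 1 (A7,B13).
So the longest common subsequence has length 6.

6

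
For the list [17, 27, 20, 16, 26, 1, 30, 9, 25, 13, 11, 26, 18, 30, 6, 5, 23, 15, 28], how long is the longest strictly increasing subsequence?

Scanning left to right, the best length ending at each element is: 17→1, 27→2, 20→2, 16→1, 26→3, 1→1, 30→4, 9→2, 25→3, 13→3, 11→3, 26→4, 18→4, 30→5, 6→2, 5→2, 23→5, 15→4, 28→6.
So the longest increasing subsequence has length 6, e.g. 1, 9, 13, 18, 23, 28.

6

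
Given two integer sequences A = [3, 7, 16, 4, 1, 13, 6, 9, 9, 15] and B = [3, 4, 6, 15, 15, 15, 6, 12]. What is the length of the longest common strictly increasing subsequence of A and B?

4

For each value that appears in both, track the longest common increasing run ending there.
The best achievable length is 4; one witness is 3, 4, 6, 15 (A-positions 1,4,7,10, B-positions 1,2,3,4).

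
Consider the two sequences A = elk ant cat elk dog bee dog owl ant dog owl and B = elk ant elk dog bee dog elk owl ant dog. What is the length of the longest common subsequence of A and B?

A longest common subsequence is elk, ant, elk, dog, bee, dog, owl, ant, dog (length 9); the LCS DP confirms no longer common subsequence exists.

9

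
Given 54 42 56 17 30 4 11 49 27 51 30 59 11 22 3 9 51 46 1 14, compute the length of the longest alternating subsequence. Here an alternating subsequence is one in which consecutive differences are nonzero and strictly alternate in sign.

A longest alternating subsequence is 54, 42, 56, 17, 30, 4, 49, 27, 51, 30, 59, 11, 22, 3, 9, 1, 14 (positions 1,2,3,4,5,6,8,9,10,11,12,13,14,15,16,19,20); its 16 consecutive differences strictly alternate in sign, and length 17 is optimal.

17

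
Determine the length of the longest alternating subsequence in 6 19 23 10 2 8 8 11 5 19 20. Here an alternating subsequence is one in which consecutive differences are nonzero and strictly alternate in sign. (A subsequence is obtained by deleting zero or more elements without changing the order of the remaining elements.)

Track the best alternating length ending on an up-step vs a down-step at each position: up/down = 1/1, 2/1, 2/1, 2/3, 1/3, 4/3, 4/3, 4/3, 4/5, 6/3, 6/3.
The maximum over both is 6; one such subsequence is 6, 19, 2, 8, 5, 19.

6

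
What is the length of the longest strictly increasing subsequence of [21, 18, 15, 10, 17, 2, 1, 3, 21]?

One longest increasing subsequence is 15, 17, 21 (positions 3,5,9), of length 3; no longer one exists.

3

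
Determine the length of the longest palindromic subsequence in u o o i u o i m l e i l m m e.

One longest palindromic subsequence is mlilm (positions 8,9,11,12,14); it reads the same forward and backward, and the interval DP gives dp[1][15] = 5.

5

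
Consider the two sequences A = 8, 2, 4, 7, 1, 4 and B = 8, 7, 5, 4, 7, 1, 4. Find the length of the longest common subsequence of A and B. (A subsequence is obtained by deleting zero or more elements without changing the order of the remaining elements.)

5

A longest common subsequence is 8, 4, 7, 1, 4 (length 5); the LCS DP confirms no longer common subsequence exists.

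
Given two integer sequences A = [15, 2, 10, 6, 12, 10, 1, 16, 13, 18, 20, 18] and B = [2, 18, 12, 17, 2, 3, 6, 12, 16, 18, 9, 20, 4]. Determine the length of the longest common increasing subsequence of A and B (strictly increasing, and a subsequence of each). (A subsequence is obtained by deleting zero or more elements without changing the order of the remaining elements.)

A longest common strictly increasing subsequence is 2, 6, 12, 16, 18, 20 (length 6); it appears in order in both A and B, and no longer such subsequence exists.

6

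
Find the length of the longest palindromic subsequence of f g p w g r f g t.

5

One longest palindromic subsequence is fgwgf (positions 1,2,4,5,7); it reads the same forward and backward, and the interval DP gives dp[1][9] = 5.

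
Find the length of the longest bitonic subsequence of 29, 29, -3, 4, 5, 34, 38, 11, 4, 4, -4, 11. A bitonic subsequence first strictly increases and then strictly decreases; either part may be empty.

8

Let inc[i] be the LIS ending at i and dec[i] the longest strictly decreasing subsequence starting at i. inc = [1, 1, 1, 2, 3, 4, 5, 4, 2, 2, 1, 4], dec = [4, 4, 2, 2, 3, 4, 4, 3, 2, 2, 1, 1].
max_i inc[i]+dec[i]−1 = 8, with one witness -3, 4, 5, 34, 38, 11, 4, -4.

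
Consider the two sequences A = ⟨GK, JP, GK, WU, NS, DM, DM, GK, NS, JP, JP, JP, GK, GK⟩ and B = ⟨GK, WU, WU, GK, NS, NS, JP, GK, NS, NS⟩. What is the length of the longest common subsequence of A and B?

6

Backtracking the LCS table gives one alignment: GK (A1,B1) → GK (A3,B4) → NS (A5,B5) → NS (A9,B6) → JP (A12,B7) → GK (A13,B8).
So the longest common subsequence has length 6.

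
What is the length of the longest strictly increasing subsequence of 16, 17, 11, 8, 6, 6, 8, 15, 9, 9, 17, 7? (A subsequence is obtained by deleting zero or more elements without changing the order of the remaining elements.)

4

Let dp[i] be the longest increasing subsequence ending at position i. Then dp = [1, 2, 1, 1, 1, 1, 2, 3, 3, 3, 4, 2].
The maximum is 4; one witness is 6, 8, 15, 17 at positions 5,7,8,11.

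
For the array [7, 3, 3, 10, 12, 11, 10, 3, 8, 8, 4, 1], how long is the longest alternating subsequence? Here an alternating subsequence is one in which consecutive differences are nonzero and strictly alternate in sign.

Track the best alternating length ending on an up-step vs a down-step at each position: up/down = 1/1, 1/2, 1/2, 3/1, 3/1, 3/4, 3/4, 1/4, 5/4, 5/4, 5/6, 1/6.
The maximum over both is 6; one such subsequence is 7, 3, 10, 3, 8, 4.

6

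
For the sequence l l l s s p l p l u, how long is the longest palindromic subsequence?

One longest palindromic subsequence is llssll (positions 2,3,4,5,7,9); it reads the same forward and backward, and the interval DP gives dp[1][10] = 6.

6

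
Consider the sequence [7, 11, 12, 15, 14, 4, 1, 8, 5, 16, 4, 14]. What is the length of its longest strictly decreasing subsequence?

One longest decreasing subsequence is 15, 14, 8, 5, 4 (positions 4,5,8,9,11), of length 5; no longer one exists.

5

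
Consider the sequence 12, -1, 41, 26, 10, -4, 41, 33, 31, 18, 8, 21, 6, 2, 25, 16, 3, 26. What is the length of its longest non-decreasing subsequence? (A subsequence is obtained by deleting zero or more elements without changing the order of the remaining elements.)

Scanning left to right, the best length ending at each element is: 12→1, -1→1, 41→2, 26→2, 10→2, -4→1, 41→3, 33→3, 31→3, 18→3, 8→2, 21→4, 6→2, 2→2, 25→5, 16→3, 3→3, 26→6.
So the longest non-decreasing subsequence has length 6, e.g. -1, 10, 18, 21, 25, 26.

6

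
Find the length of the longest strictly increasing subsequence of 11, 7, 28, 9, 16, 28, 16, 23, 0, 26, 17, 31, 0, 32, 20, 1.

Let dp[i] be the longest increasing subsequence ending at position i. Then dp = [1, 1, 2, 2, 3, 4, 3, 4, 1, 5, 4, 6, 1, 7, 5, 2].
The maximum is 7; one witness is 7, 9, 16, 23, 26, 31, 32 at positions 2,4,5,8,10,12,14.

7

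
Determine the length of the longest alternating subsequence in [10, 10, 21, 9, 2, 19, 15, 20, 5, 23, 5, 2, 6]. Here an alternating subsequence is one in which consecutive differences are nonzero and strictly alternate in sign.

Track the best alternating length ending on an up-step vs a down-step at each position: up/down = 1/1, 1/1, 2/1, 1/3, 1/3, 4/3, 4/5, 6/3, 4/7, 8/1, 4/9, 1/9, 10/9.
The maximum over both is 10; one such subsequence is 10, 21, 9, 19, 15, 20, 5, 23, 5, 6.

10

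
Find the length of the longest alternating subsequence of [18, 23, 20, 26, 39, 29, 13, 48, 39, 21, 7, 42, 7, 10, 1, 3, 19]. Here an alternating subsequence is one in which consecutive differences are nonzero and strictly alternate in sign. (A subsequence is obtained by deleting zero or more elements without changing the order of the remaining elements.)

12

Track the best alternating length ending on an up-step vs a down-step at each position: up/down = 1/1, 2/1, 2/3, 4/1, 4/1, 4/5, 1/5, 6/1, 6/7, 6/7, 1/7, 8/7, 1/9, 10/9, 1/11, 12/11, 12/9.
The maximum over both is 12; one such subsequence is 18, 23, 20, 39, 29, 48, 39, 42, 7, 10, 1, 3.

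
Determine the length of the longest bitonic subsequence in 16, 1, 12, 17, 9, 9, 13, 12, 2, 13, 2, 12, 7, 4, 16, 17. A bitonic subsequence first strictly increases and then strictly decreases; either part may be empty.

7

One longest bitonic subsequence is 1, 12, 17, 13, 12, 7, 4 (positions 2,3,4,10,12,13,14): it rises to 17 then falls. Length 7 is optimal.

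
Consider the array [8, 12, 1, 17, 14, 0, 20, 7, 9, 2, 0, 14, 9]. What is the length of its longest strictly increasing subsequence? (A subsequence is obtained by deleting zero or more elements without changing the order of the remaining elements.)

4

Scanning left to right, the best length ending at each element is: 8→1, 12→2, 1→1, 17→3, 14→3, 0→1, 20→4, 7→2, 9→3, 2→2, 0→1, 14→4, 9→3.
So the longest increasing subsequence has length 4, e.g. 8, 12, 17, 20.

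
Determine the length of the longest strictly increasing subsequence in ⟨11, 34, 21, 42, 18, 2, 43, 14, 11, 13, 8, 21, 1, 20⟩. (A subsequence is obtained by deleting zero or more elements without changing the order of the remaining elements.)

4

Scanning left to right, the best length ending at each element is: 11→1, 34→2, 21→2, 42→3, 18→2, 2→1, 43→4, 14→2, 11→2, 13→3, 8→2, 21→4, 1→1, 20→4.
So the longest increasing subsequence has length 4, e.g. 11, 34, 42, 43.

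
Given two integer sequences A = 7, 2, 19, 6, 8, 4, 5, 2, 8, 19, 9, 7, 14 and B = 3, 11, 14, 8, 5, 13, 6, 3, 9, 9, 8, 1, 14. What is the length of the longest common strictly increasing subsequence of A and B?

For each value that appears in both, track the longest common increasing run ending there.
The best achievable length is 3; one witness is 8, 9, 14 (A-positions 5,11,13, B-positions 4,9,13).

3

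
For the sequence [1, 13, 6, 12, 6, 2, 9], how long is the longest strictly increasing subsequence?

3

Scanning left to right, the best length ending at each element is: 1→1, 13→2, 6→2, 12→3, 6→2, 2→2, 9→3.
So the longest increasing subsequence has length 3, e.g. 1, 6, 12.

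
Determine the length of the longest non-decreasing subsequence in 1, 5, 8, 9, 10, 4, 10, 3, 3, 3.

One longest non-decreasing subsequence is 1, 5, 8, 9, 10, 10 (positions 1,2,3,4,5,7), of length 6; no longer one exists.

6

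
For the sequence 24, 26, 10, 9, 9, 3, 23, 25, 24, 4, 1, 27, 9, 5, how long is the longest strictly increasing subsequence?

4

Let dp[i] be the longest increasing subsequence ending at position i. Then dp = [1, 2, 1, 1, 1, 1, 2, 3, 3, 2, 1, 4, 3, 3].
The maximum is 4; one witness is 10, 23, 25, 27 at positions 3,7,8,12.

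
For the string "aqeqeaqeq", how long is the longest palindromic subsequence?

One longest palindromic subsequence is qeqaqeq (positions 2,3,4,6,7,8,9); it reads the same forward and backward, and the interval DP gives dp[1][9] = 7.

7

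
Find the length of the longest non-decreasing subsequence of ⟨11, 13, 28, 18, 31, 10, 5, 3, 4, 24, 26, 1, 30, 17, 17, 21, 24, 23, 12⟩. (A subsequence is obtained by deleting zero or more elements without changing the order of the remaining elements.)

6

Let dp[i] be the longest non-decreasing subsequence ending at position i. Then dp = [1, 2, 3, 3, 4, 1, 1, 1, 2, 4, 5, 1, 6, 3, 4, 5, 6, 6, 3].
The maximum is 6; one witness is 11, 13, 18, 24, 26, 30 at positions 1,2,4,10,11,13.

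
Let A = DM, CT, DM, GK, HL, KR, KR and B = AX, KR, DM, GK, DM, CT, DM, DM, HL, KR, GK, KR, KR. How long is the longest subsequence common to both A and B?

6

A longest common subsequence is DM, CT, DM, GK, KR, KR (length 6); the LCS DP confirms no longer common subsequence exists.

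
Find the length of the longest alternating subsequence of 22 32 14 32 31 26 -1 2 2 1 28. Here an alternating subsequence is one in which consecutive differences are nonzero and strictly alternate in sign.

A longest alternating subsequence is 22, 32, 14, 32, -1, 2, 1, 28 (positions 1,2,3,4,7,8,10,11); its 7 consecutive differences strictly alternate in sign, and length 8 is optimal.

8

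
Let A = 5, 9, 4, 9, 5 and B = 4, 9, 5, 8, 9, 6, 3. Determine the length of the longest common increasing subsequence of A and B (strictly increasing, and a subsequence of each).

2

For each value that appears in both, track the longest common increasing run ending there.
The best achievable length is 2; one witness is 4, 9 (A-positions 3,4, B-positions 1,2).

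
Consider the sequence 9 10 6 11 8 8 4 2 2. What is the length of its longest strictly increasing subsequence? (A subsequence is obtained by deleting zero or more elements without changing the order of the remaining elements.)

One longest increasing subsequence is 9, 10, 11 (positions 1,2,4), of length 3; no longer one exists.

3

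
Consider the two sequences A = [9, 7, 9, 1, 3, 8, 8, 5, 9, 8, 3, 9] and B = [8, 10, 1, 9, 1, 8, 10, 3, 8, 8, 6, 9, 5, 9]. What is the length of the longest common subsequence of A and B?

Backtracking the LCS table gives one alignment: 9 (A3,B4) → 1 (A4,B5) → 3 (A5,B8) → 8 (A6,B9) → 8 (A7,B10) → 5 (A8,B13) → 9 (A12,B14).
So the longest common subsequence has length 7.

7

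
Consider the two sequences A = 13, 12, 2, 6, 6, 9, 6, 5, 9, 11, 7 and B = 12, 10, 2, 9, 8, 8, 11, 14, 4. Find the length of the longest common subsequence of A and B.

4

A longest common subsequence is 12, 2, 9, 11 (length 4); the LCS DP confirms no longer common subsequence exists.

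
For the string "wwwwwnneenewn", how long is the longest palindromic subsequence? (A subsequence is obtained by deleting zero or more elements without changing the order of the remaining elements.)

Using dp[i][j] = 2 + dp[i+1][j−1] if the ends match, else max(dp[i+1][j], dp[i][j−1]):
dp[1][13] = 6. A witness is nneenn at positions 6,7,8,9,10,13.

6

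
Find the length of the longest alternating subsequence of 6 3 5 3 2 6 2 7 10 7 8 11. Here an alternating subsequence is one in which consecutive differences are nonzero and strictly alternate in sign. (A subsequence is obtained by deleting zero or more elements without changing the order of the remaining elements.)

9

A longest alternating subsequence is 6, 3, 5, 3, 6, 2, 10, 7, 8 (positions 1,2,3,4,6,7,9,10,11); its 8 consecutive differences strictly alternate in sign, and length 9 is optimal.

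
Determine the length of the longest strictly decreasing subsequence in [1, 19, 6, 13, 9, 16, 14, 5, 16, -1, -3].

One longest decreasing subsequence is 19, 13, 9, 5, -1, -3 (positions 2,4,5,8,10,11), of length 6; no longer one exists.

6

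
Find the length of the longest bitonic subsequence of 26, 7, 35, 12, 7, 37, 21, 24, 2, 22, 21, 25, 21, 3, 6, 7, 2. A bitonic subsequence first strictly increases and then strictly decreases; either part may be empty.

8

Let inc[i] be the LIS ending at i and dec[i] the longest strictly decreasing subsequence starting at i. inc = [1, 1, 2, 2, 1, 3, 3, 4, 1, 4, 3, 5, 3, 2, 3, 4, 1], dec = [6, 3, 6, 4, 3, 6, 3, 5, 1, 4, 3, 4, 3, 2, 2, 2, 1].
max_i inc[i]+dec[i]−1 = 8, with one witness 26, 35, 37, 24, 22, 21, 7, 2.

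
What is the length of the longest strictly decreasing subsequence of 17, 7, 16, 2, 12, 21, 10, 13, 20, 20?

4

Let dp[i] be the longest decreasing subsequence ending at position i. Then dp = [1, 2, 2, 3, 3, 1, 4, 3, 2, 2].
The maximum is 4; one witness is 17, 16, 12, 10 at positions 1,3,5,7.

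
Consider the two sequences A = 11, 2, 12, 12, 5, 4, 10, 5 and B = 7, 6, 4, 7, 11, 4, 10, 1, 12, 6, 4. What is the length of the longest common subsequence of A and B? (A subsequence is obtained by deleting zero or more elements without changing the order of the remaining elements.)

A longest common subsequence is 11, 12, 4 (length 3); the LCS DP confirms no longer common subsequence exists.

3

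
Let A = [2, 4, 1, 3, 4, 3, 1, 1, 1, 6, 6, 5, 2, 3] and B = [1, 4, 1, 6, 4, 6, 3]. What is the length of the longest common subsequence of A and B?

Backtracking the LCS table gives one alignment: 1 (A3,B1) → 4 (A5,B2) → 1 (A9,B3) → 6 (A10,B4) → 6 (A11,B6) → 3 (A14,B7).
So the longest common subsequence has length 6.

6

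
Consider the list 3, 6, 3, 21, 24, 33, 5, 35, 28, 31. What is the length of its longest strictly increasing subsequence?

6

Let dp[i] be the longest increasing subsequence ending at position i. Then dp = [1, 2, 1, 3, 4, 5, 2, 6, 5, 6].
The maximum is 6; one witness is 3, 6, 21, 24, 33, 35 at positions 1,2,4,5,6,8.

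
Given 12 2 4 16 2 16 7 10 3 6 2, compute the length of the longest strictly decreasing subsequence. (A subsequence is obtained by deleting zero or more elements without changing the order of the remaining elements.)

One longest decreasing subsequence is 12, 4, 3, 2 (positions 1,3,9,11), of length 4; no longer one exists.

4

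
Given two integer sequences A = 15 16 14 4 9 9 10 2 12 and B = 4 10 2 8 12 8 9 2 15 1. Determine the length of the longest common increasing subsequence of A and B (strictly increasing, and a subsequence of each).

For each value that appears in both, track the longest common increasing run ending there.
The best achievable length is 3; one witness is 4, 10, 12 (A-positions 4,7,9, B-positions 1,2,5).

3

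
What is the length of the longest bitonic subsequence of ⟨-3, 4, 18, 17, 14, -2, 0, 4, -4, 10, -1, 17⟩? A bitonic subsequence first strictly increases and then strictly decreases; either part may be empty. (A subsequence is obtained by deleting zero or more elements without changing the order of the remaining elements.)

7

Let inc[i] be the LIS ending at i and dec[i] the longest strictly decreasing subsequence starting at i. inc = [1, 2, 3, 3, 3, 2, 3, 4, 1, 5, 3, 6], dec = [2, 3, 5, 4, 3, 2, 2, 2, 1, 2, 1, 1].
max_i inc[i]+dec[i]−1 = 7, with one witness -3, 4, 18, 17, 14, 10, -1.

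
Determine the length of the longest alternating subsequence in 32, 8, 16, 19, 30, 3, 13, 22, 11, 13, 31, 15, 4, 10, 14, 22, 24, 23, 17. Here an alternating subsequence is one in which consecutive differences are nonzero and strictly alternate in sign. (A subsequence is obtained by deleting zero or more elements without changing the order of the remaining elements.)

10

Track the best alternating length ending on an up-step vs a down-step at each position: up/down = 1/1, 1/2, 3/2, 3/2, 3/2, 1/4, 5/4, 5/4, 5/6, 7/6, 7/2, 7/8, 5/8, 9/8, 9/8, 9/8, 9/8, 9/10, 9/10.
The maximum over both is 10; one such subsequence is 32, 8, 16, 3, 13, 11, 31, 15, 24, 23.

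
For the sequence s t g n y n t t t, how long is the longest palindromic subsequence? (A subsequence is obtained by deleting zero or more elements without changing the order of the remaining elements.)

5

Using dp[i][j] = 2 + dp[i+1][j−1] if the ends match, else max(dp[i+1][j], dp[i][j−1]):
dp[1][9] = 5. A witness is tnynt at positions 2,4,5,6,9.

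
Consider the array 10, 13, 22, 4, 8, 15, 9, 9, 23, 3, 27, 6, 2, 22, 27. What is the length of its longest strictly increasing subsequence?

Let dp[i] be the longest increasing subsequence ending at position i. Then dp = [1, 2, 3, 1, 2, 3, 3, 3, 4, 1, 5, 2, 1, 4, 5].
The maximum is 5; one witness is 10, 13, 22, 23, 27 at positions 1,2,3,9,11.

5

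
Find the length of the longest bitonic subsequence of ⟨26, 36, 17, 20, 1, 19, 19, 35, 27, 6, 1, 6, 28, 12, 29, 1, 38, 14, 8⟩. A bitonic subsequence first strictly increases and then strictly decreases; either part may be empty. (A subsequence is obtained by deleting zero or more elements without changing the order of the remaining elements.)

8

Let inc[i] be the LIS ending at i and dec[i] the longest strictly decreasing subsequence starting at i. inc = [1, 2, 1, 2, 1, 2, 2, 3, 3, 2, 1, 2, 4, 3, 5, 1, 6, 4, 3], dec = [5, 5, 3, 4, 1, 3, 3, 4, 3, 2, 1, 2, 3, 2, 3, 1, 3, 2, 1].
max_i inc[i]+dec[i]−1 = 8, with one witness 17, 20, 27, 28, 29, 38, 14, 8.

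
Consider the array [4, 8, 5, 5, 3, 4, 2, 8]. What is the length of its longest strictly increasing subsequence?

3

One longest increasing subsequence is 4, 5, 8 (positions 1,3,8), of length 3; no longer one exists.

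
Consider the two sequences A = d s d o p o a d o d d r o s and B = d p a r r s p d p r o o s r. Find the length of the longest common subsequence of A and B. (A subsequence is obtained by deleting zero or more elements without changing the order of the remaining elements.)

7

Backtracking the LCS table gives one alignment: d (A1,B1) → s (A2,B6) → d (A3,B8) → p (A5,B9) → o (A6,B11) → o (A9,B12) → r (A12,B14).
So the longest common subsequence has length 7.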